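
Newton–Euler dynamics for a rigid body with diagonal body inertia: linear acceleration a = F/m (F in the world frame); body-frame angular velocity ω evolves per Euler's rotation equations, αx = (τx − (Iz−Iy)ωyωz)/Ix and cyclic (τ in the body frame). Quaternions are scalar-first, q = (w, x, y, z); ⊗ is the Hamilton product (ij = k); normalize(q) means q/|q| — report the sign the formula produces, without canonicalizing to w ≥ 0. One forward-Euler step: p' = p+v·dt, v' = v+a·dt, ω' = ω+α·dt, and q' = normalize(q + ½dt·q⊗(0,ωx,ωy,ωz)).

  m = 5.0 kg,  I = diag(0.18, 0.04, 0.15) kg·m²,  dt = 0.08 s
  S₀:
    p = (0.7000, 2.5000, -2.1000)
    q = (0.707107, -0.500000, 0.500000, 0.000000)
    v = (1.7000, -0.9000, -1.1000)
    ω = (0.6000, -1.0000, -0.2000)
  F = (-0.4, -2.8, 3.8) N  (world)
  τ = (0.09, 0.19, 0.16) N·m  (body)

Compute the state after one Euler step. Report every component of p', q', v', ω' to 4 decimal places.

p' = (0.8360, 2.4280, -2.1880)
q' = (0.7383, -0.4865, 0.4672, 0.0023)
v' = (1.6936, -0.9448, -1.0392)
ω' = (0.6302, -0.6128, -0.1595)

(τ − ω×Iω)/I = (0.3778, 4.8400, 0.5067)
ω' = ω + α·dt = (0.6302, -0.6128, -0.1595)
Hamilton product q⊗(0,ω) = (0.8000000, 0.3242642, -0.8071070, 0.0585786)
updated quaternion q' = (0.7383, -0.4865, 0.4672, 0.0023)
p' = p + v·dt = (0.8360, 2.4280, -2.1880)
new velocity v' = (1.6936, -0.9448, -1.0392)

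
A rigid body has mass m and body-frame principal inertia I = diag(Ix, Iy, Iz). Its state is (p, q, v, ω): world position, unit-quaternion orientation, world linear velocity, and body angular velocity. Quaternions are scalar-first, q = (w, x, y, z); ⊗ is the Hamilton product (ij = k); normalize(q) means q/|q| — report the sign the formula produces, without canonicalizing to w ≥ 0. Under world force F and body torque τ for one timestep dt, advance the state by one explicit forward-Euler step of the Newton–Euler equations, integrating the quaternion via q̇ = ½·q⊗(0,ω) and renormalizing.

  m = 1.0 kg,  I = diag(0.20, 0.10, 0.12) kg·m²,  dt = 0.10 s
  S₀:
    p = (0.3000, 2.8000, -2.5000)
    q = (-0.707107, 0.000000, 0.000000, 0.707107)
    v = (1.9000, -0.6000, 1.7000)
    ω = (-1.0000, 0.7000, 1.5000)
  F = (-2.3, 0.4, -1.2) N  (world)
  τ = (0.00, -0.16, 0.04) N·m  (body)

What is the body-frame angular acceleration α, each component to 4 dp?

α = (-0.1050, -0.4000, -0.2500)

precession coupling ω×(Iω) = (0.0210, -0.1200, 0.0700)
angular accel α = (-0.1050, -0.4000, -0.2500)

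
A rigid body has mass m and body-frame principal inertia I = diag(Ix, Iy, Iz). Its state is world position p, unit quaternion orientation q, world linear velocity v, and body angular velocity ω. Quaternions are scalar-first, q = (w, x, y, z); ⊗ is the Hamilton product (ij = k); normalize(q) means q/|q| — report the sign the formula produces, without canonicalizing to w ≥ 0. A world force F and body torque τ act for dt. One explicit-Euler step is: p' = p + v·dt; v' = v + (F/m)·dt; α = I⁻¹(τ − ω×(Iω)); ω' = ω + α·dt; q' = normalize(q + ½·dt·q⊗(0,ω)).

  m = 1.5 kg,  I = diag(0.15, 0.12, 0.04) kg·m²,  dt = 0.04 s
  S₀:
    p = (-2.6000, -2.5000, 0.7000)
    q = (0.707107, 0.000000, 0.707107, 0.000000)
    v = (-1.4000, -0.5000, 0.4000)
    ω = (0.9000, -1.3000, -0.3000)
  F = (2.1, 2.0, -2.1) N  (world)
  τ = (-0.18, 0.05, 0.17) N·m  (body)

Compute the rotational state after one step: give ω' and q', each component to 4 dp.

precession coupling ω×(Iω) = (-0.0312, -0.0297, 0.0351)
(τ − ω×Iω)/I = (-0.9920, 0.6642, 3.3725)
ω + α·dt = (0.8603, -1.2734, -0.1651)
Hamilton product q⊗(0,ω) = (0.9192391, 0.4242642, -0.9192391, -0.8485284)
q + ½dt·q⊗(0,ω), renormalized = (0.7251, 0.0085, 0.6884, -0.0170)

ω' = (0.8603, -1.2734, -0.1651)
q' = (0.7251, 0.0085, 0.6884, -0.0170)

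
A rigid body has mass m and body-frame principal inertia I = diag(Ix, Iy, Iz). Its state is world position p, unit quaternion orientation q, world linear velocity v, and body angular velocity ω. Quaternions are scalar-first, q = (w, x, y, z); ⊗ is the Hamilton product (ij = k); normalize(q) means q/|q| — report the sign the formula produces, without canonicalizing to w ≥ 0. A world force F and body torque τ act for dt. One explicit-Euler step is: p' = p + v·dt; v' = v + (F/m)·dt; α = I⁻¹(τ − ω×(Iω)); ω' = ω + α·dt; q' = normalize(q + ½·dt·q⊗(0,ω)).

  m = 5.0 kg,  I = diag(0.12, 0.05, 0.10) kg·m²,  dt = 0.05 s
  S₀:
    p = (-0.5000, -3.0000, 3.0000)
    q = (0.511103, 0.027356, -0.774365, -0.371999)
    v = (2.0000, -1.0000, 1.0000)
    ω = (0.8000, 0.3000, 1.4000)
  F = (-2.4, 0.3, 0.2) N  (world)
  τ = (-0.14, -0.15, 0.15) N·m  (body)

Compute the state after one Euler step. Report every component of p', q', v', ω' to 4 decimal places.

precession coupling ω×(Iω) = (0.0210, 0.0224, -0.0168)
α = I⁻¹(τ − ω×Iω) = (-1.3417, -3.4480, 1.6680)
ω' = ω + α·dt = (0.7329, 0.1276, 1.4834)
2q̇ = q⊗(0,ω) = (0.7312233, -0.5636289, -0.1825667, 1.3432430)
q + ½dt·q⊗(0,ω), renormalized = (0.5289, 0.0133, -0.7783, -0.3381)
a = F/m = (-0.4800, 0.0600, 0.0400)
new position p' = (-0.4000, -3.0500, 3.0500)
v' = v + a·dt = (1.9760, -0.9970, 1.0020)

p' = (-0.4000, -3.0500, 3.0500)
q' = (0.5289, 0.0133, -0.7783, -0.3381)
v' = (1.9760, -0.9970, 1.0020)
ω' = (0.7329, 0.1276, 1.4834)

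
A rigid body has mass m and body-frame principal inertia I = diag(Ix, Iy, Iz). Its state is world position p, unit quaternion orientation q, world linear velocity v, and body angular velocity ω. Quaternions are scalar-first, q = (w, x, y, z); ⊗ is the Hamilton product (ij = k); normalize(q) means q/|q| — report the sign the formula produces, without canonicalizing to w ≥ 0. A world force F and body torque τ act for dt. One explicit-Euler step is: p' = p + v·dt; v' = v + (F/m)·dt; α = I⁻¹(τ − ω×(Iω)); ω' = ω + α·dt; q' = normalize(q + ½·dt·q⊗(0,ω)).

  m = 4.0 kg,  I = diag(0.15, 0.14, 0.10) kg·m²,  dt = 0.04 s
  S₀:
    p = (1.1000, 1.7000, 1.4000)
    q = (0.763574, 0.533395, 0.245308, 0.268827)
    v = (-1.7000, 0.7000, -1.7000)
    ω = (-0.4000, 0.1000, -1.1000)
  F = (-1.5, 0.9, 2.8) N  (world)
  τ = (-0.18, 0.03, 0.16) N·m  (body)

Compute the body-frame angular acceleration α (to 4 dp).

precession coupling ω×(Iω) = (0.0044, 0.0220, 0.0004)
(τ − ω×Iω)/I = (-1.2293, 0.0571, 1.5960)

α = (-1.2293, 0.0571, 1.5960)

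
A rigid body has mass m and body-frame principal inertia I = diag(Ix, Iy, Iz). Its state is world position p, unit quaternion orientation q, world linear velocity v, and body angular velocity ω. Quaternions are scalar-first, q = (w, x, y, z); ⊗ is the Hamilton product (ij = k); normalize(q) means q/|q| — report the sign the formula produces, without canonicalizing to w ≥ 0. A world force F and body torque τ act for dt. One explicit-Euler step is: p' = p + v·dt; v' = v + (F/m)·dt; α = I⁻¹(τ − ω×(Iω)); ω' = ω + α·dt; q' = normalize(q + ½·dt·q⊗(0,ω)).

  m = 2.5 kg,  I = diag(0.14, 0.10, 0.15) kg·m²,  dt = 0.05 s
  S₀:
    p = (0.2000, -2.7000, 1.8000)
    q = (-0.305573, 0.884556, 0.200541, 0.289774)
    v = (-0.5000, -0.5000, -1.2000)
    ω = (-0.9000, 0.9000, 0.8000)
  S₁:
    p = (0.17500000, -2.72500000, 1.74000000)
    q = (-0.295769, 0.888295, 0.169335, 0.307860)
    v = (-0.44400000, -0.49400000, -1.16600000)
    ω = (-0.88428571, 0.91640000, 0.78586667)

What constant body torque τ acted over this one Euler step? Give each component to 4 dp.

Δω = ω₁−ω₀ = (0.01571429, 0.01640000, -0.01413333)
precession coupling = (0.0360, 0.0072, 0.0324)
I·α + gyro = (0.0800, 0.0400, -0.0100)

τ = (0.0800, 0.0400, -0.0100)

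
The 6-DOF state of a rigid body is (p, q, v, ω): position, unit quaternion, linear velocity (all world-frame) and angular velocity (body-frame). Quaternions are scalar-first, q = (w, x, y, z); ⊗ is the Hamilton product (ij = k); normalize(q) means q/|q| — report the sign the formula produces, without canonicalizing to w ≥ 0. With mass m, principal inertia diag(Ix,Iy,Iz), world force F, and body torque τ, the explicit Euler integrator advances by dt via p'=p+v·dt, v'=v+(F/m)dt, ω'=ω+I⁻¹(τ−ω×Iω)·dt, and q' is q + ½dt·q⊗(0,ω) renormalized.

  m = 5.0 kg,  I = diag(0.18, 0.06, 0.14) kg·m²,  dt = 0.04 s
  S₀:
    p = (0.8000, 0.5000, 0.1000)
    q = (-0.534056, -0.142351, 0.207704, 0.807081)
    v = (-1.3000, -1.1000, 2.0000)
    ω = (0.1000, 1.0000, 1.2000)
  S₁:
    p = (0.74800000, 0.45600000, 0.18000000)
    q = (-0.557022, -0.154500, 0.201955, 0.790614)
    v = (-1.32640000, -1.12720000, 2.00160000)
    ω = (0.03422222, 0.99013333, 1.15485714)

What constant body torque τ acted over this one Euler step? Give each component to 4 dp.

Δω = ω₁−ω₀ = (-0.06577778, -0.00986667, -0.04514286)
I·α + gyro = (-0.2000, -0.0100, -0.1700)

τ = (-0.2000, -0.0100, -0.1700)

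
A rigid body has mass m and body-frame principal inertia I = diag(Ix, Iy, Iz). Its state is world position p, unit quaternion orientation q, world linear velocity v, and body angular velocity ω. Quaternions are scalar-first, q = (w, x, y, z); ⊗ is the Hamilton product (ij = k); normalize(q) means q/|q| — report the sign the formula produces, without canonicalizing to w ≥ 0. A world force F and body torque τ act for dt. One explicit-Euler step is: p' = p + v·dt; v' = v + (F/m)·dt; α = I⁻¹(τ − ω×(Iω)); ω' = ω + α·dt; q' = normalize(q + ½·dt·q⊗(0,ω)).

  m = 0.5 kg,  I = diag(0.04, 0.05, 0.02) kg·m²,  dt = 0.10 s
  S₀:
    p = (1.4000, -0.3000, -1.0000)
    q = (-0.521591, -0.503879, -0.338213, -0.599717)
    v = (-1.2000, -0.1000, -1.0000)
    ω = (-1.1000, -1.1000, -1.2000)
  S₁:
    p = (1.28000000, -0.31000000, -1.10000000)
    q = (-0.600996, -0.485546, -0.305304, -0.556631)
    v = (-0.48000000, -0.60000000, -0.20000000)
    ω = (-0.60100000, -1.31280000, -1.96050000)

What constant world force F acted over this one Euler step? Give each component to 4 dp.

velocity change Δv = (0.72000000, -0.50000000, 0.80000000)
m·(v₁−v₀)/dt = (3.6000, -2.5000, 4.0000)

F = (3.6000, -2.5000, 4.0000)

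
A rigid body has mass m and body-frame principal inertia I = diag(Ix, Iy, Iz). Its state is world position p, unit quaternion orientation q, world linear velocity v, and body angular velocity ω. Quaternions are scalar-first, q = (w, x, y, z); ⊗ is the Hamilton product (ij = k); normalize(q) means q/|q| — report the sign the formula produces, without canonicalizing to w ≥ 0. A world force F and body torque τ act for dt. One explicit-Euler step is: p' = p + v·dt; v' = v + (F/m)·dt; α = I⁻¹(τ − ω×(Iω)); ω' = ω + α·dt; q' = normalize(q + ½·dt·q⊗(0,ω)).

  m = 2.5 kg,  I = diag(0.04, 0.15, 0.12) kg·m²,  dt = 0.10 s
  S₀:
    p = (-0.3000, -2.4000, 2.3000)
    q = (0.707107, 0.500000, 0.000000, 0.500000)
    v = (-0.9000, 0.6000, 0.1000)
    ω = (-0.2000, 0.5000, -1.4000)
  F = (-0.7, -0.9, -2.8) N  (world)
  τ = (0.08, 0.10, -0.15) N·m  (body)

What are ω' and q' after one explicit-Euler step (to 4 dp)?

ω' = (-0.0525, 0.5816, -1.5158)
q' = (0.7450, 0.4791, 0.0475, 0.4617)

ω×(Iω) gyroscopic = (0.0210, -0.0224, -0.0110)
angular accel α = (1.4750, 0.8160, -1.1583)
ω' = ω + α·dt = (-0.0525, 0.5816, -1.5158)
2q̇ = q⊗(0,ω) = (0.8000000, -0.3914214, 0.9535535, -0.7399498)
updated quaternion q' = (0.7450, 0.4791, 0.0475, 0.4617)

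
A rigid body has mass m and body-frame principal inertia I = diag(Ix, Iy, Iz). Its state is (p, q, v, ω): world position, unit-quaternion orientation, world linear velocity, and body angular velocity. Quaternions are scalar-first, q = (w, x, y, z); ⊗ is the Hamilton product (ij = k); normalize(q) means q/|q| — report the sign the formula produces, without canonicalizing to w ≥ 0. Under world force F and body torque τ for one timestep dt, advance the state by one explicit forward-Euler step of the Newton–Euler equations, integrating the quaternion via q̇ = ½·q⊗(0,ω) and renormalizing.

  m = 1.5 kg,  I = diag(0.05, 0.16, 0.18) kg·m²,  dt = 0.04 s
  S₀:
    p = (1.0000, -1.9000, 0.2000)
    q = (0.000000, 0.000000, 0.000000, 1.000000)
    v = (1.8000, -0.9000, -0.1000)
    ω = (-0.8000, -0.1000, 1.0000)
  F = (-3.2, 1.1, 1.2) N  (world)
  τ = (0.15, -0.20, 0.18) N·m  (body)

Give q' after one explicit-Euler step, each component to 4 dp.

q' = (-0.0200, 0.0020, -0.0160, 0.9997)

q⊗(0,ω) = (-1.0000000, 0.1000000, -0.8000000, 0.0000000)
q + ½dt·q⊗(0,ω), renormalized = (-0.0200, 0.0020, -0.0160, 0.9997)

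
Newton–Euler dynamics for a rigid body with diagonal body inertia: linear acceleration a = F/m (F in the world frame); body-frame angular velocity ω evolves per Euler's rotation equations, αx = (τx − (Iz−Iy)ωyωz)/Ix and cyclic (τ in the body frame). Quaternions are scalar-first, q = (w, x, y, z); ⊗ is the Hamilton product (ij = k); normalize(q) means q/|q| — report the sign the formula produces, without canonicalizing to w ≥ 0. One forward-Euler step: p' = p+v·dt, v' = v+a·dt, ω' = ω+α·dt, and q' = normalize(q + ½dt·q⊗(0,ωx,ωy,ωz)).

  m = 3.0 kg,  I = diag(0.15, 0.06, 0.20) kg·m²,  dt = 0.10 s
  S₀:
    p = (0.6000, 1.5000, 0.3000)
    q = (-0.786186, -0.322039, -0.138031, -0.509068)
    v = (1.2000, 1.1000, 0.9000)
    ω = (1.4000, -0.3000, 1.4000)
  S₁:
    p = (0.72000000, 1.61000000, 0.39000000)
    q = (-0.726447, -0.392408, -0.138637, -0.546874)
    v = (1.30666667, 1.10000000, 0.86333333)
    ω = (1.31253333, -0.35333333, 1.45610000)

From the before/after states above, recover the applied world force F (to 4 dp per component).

v₁ − v₀ = (0.10666667, 0.00000000, -0.03666667)
F = m·Δv/dt = (3.2000, 0.0000, -1.1000)

F = (3.2000, 0.0000, -1.1000)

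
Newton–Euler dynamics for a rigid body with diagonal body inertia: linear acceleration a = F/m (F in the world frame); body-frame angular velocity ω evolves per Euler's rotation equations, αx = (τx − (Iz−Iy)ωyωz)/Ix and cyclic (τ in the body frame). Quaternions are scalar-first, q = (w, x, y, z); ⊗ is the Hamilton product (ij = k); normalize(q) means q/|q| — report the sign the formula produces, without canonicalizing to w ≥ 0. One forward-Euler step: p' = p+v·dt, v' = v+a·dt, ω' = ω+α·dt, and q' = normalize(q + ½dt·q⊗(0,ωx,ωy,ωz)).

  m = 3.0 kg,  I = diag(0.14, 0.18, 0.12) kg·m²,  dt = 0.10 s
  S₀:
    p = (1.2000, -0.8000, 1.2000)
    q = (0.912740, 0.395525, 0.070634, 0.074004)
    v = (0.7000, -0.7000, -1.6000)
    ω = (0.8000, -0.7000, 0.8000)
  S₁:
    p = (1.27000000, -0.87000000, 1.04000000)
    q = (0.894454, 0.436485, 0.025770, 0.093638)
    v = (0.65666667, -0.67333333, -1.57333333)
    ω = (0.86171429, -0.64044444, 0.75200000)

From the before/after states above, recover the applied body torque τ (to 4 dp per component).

τ = (0.1200, 0.1200, -0.0800)

ω₁ − ω₀ = (0.06171429, 0.05955556, -0.04800000)
gyro term ω₀×Iω₀ = (0.0336, 0.0128, -0.0224)
τ = I·(Δω/dt) + ω₀×(Iω₀) = (0.1200, 0.1200, -0.0800)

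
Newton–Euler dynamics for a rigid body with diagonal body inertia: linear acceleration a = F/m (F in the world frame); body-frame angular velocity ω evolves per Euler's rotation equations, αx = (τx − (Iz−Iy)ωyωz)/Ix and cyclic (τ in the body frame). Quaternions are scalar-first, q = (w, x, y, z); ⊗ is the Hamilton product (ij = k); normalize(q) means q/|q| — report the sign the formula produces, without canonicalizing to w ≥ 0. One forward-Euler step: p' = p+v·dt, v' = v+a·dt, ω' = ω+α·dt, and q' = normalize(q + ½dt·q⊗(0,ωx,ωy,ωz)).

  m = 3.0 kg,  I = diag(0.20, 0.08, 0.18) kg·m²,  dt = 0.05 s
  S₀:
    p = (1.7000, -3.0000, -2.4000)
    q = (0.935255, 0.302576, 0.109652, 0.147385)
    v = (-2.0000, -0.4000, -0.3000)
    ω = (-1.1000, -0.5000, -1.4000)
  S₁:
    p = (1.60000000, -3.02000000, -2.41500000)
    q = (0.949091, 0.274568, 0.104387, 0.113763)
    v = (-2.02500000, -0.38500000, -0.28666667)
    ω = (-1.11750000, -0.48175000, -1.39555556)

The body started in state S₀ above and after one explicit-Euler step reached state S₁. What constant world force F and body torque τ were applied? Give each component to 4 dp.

ω₁ − ω₀ = (-0.01750000, 0.01825000, 0.00444444)
I·α + gyro = (0.0000, 0.0600, -0.0500)
v₁ − v₀ = (-0.02500000, 0.01500000, 0.01333333)
m·(v₁−v₀)/dt = (-1.5000, 0.9000, 0.8000)

F = (-1.5000, 0.9000, 0.8000)
τ = (0.0000, 0.0600, -0.0500)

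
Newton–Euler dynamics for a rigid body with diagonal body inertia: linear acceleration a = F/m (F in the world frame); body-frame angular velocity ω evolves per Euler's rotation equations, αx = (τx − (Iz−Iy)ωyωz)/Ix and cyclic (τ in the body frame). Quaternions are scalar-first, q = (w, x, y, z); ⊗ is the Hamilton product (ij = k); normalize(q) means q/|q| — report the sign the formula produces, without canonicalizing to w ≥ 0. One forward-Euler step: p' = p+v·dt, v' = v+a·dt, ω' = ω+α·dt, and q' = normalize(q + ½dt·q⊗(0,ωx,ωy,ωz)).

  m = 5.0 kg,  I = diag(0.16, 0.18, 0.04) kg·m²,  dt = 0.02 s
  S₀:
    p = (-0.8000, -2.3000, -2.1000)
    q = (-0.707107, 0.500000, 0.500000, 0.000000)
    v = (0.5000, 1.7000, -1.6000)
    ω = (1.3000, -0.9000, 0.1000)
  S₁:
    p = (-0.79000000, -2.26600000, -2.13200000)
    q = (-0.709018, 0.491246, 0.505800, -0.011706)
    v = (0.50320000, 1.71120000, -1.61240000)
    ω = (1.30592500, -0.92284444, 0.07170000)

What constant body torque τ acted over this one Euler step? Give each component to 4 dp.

Δω = ω₁−ω₀ = (0.00592500, -0.02284444, -0.02830000)
gyro term ω₀×Iω₀ = (0.0126, 0.0156, -0.0234)
applied torque τ = (0.0600, -0.1900, -0.0800)

τ = (0.0600, -0.1900, -0.0800)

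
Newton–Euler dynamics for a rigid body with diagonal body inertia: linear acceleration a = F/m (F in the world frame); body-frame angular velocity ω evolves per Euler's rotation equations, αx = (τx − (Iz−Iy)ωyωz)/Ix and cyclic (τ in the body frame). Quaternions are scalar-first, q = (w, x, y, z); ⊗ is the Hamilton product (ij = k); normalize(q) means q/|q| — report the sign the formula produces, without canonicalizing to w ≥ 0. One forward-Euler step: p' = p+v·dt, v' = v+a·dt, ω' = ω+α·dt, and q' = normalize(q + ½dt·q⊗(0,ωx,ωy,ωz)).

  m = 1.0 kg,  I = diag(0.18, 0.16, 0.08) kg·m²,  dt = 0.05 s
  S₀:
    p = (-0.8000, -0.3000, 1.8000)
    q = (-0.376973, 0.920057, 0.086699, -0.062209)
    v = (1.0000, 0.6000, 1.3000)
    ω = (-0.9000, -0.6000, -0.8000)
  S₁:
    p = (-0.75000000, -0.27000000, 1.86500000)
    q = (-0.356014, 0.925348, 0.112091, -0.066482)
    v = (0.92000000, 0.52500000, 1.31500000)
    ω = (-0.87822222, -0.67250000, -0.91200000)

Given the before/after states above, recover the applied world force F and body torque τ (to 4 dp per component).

rate change Δω = (0.02177778, -0.07250000, -0.11200000)
gyro term ω₀×Iω₀ = (-0.0384, 0.0720, -0.0108)
τ = I·(Δω/dt) + ω₀×(Iω₀) = (0.0400, -0.1600, -0.1900)
Δv = v₁−v₀ = (-0.08000000, -0.07500000, 0.01500000)
F = m·Δv/dt = (-1.6000, -1.5000, 0.3000)

F = (-1.6000, -1.5000, 0.3000)
τ = (0.0400, -0.1600, -0.1900)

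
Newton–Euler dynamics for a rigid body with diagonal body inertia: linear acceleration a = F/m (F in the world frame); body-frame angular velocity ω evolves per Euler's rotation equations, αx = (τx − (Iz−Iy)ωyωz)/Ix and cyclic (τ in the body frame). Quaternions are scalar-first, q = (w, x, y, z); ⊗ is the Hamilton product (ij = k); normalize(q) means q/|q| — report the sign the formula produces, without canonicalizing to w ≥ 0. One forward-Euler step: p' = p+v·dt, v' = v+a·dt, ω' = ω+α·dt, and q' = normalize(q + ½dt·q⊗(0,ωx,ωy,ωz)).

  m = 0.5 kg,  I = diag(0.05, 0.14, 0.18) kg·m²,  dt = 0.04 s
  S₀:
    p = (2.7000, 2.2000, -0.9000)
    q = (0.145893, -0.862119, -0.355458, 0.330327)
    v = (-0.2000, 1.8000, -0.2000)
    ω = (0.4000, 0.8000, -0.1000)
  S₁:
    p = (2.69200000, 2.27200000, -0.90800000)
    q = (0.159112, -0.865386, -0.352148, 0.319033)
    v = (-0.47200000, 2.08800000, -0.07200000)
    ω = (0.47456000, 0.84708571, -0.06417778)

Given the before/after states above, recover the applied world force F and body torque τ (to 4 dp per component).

Δω = ω₁−ω₀ = (0.07456000, 0.04708571, 0.03582222)
ω₀×(Iω₀) = (-0.0032, 0.0052, 0.0288)
I·α + gyro = (0.0900, 0.1700, 0.1900)
velocity change Δv = (-0.27200000, 0.28800000, 0.12800000)
m·(v₁−v₀)/dt = (-3.4000, 3.6000, 1.6000)

F = (-3.4000, 3.6000, 1.6000)
τ = (0.0900, 0.1700, 0.1900)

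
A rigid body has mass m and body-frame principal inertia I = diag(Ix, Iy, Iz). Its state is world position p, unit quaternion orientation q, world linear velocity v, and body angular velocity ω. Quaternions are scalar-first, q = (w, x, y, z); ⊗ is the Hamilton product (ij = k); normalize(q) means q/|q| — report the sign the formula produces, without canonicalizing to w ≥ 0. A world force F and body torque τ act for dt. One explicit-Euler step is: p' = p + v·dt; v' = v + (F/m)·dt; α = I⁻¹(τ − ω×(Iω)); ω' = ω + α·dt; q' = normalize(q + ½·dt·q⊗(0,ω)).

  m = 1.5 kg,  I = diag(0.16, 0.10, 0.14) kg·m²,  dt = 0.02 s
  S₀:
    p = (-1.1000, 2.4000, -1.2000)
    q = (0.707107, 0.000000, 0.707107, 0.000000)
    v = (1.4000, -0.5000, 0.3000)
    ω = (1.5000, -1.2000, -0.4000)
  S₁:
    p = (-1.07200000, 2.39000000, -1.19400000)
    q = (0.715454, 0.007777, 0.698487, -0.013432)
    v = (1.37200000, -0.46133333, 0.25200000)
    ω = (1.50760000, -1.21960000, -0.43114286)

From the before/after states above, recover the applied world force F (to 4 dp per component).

F = (-2.1000, 2.9000, -3.6000)

velocity change Δv = (-0.02800000, 0.03866667, -0.04800000)
applied force F = (-2.1000, 2.9000, -3.6000)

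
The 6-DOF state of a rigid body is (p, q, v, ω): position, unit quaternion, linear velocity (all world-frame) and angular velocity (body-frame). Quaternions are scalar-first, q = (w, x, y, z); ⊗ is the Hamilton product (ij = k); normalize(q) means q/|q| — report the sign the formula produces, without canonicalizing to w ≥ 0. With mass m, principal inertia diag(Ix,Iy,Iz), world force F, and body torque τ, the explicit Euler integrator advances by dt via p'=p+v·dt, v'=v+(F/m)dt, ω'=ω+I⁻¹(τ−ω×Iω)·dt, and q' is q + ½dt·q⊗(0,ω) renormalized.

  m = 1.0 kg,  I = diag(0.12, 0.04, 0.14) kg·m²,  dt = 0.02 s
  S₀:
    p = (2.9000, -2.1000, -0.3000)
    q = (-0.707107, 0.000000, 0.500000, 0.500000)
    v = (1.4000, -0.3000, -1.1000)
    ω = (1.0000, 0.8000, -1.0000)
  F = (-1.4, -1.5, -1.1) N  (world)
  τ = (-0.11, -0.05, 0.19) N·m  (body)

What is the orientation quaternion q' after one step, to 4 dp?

q⊗(0,ω) = (0.1000000, -1.6071070, -0.0656856, 0.2071070)
q + ½dt·q⊗(0,ω), renormalized = (-0.7060, -0.0161, 0.4993, 0.5020)

q' = (-0.7060, -0.0161, 0.4993, 0.5020)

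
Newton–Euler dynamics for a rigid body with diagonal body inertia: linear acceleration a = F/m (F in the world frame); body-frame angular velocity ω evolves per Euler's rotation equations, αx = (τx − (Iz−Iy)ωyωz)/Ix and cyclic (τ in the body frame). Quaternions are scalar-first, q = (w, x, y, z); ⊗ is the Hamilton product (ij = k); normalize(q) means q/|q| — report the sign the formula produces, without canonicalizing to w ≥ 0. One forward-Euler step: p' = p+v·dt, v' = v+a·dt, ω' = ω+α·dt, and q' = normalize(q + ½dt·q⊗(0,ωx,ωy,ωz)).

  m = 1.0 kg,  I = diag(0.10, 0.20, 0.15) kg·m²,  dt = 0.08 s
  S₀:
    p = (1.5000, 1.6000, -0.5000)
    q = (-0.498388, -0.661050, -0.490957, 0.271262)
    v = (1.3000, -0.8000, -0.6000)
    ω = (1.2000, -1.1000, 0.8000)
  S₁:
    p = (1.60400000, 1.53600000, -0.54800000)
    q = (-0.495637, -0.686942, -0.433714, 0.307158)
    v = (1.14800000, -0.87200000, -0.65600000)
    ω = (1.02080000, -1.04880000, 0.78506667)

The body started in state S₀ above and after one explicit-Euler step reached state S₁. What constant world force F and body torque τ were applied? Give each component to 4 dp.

F = (-1.9000, -0.9000, -0.7000)
τ = (-0.1800, 0.0800, -0.1600)

Δω = ω₁−ω₀ = (-0.17920000, 0.05120000, -0.01493333)
gyro term ω₀×Iω₀ = (0.0440, -0.0480, -0.1320)
τ = I·(Δω/dt) + ω₀×(Iω₀) = (-0.1800, 0.0800, -0.1600)
Δv = v₁−v₀ = (-0.15200000, -0.07200000, -0.05600000)
m·(v₁−v₀)/dt = (-1.9000, -0.9000, -0.7000)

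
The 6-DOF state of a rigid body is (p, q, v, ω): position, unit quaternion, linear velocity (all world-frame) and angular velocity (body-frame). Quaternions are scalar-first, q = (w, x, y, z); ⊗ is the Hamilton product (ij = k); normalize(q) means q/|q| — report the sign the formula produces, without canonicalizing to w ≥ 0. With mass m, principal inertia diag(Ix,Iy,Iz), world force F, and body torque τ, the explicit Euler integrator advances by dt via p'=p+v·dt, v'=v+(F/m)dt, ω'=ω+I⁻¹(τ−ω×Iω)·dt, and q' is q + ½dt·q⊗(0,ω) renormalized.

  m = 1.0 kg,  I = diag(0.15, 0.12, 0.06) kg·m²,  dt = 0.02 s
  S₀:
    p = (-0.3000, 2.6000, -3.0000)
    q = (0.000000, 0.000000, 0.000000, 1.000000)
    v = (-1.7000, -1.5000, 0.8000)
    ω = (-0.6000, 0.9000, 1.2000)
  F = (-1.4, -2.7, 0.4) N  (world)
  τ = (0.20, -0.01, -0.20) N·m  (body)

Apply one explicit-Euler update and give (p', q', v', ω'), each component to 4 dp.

p' = (-0.3340, 2.5700, -2.9840)
q' = (-0.0120, -0.0090, -0.0060, 0.9999)
v' = (-1.7280, -1.5540, 0.8080)
ω' = (-0.5647, 0.9091, 1.1279)

α = I⁻¹(τ − ω×Iω) = (1.7653, 0.4567, -3.6033)
ω + α·dt = (-0.5647, 0.9091, 1.1279)
2q̇ = q⊗(0,ω) = (-1.2000000, -0.9000000, -0.6000000, 0.0000000)
q + ½dt·q⊗(0,ω), renormalized = (-0.0120, -0.0090, -0.0060, 0.9999)
linear accel F/m = (-1.4000, -2.7000, 0.4000)
p' = p + v·dt = (-0.3340, 2.5700, -2.9840)
v + (F/m)dt = (-1.7280, -1.5540, 0.8080)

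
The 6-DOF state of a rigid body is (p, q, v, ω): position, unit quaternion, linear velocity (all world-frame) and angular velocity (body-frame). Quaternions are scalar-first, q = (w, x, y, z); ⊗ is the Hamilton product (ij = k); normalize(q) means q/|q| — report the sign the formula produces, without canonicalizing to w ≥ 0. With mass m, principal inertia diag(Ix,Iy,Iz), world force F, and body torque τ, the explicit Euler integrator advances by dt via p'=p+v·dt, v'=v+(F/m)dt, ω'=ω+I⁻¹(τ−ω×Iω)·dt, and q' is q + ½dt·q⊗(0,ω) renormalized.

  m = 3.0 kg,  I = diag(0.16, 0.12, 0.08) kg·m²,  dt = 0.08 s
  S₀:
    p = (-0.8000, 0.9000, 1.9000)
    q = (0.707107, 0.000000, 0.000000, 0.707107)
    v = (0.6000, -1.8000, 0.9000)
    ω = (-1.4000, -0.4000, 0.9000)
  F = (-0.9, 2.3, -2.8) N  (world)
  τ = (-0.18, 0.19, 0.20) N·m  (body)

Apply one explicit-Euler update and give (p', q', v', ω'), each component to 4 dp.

p' = (-0.7520, 0.7560, 1.9720)
q' = (0.6801, -0.0282, -0.0508, 0.7309)
v' = (0.5760, -1.7387, 0.8253)
ω' = (-1.4972, -0.2061, 1.1224)

a = F/m = (-0.3000, 0.7667, -0.9333)
new position p' = (-0.7520, 0.7560, 1.9720)
v + (F/m)dt = (0.5760, -1.7387, 0.8253)
α = I⁻¹(τ − ω×Iω) = (-1.2150, 2.4233, 2.7800)
new body rate ω' = (-1.4972, -0.2061, 1.1224)
Hamilton product q⊗(0,ω) = (-0.6363963, -0.7071070, -1.2727926, 0.6363963)
updated quaternion q' = (0.6801, -0.0282, -0.0508, 0.7309)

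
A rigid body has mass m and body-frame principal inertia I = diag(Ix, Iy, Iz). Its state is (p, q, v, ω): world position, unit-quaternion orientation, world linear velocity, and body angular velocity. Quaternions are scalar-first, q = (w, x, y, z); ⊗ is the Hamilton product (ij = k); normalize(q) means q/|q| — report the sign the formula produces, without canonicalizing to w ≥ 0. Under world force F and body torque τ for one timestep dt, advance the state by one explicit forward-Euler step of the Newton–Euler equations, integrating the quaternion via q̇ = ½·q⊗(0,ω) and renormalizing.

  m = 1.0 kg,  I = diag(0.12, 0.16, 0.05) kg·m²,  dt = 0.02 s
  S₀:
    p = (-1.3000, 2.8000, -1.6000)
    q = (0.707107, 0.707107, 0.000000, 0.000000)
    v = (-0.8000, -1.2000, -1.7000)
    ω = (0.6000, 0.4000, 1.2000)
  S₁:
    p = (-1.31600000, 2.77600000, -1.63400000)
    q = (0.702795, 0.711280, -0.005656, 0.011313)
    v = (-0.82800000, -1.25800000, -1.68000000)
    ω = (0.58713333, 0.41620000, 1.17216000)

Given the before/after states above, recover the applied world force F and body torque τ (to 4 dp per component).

rate change Δω = (-0.01286667, 0.01620000, -0.02784000)
I·α + gyro = (-0.1300, 0.1800, -0.0600)
Δv = v₁−v₀ = (-0.02800000, -0.05800000, 0.02000000)
F = m·Δv/dt = (-1.4000, -2.9000, 1.0000)

F = (-1.4000, -2.9000, 1.0000)
τ = (-0.1300, 0.1800, -0.0600)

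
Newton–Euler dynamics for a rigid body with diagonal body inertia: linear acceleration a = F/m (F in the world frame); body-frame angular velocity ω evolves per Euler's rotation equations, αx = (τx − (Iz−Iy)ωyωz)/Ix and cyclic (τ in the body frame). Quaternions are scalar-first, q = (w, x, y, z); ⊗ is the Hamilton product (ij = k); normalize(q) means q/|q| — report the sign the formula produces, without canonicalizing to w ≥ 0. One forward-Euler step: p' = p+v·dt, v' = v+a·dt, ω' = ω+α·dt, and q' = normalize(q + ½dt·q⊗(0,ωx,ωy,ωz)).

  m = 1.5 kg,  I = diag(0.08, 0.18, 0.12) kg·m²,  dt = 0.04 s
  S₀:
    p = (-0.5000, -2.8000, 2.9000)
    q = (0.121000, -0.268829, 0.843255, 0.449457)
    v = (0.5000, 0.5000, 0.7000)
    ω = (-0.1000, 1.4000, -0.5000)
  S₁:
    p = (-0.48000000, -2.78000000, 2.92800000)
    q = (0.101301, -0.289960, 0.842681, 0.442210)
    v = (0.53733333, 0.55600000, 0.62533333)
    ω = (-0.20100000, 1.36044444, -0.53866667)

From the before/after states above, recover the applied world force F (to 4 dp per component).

v₁ − v₀ = (0.03733333, 0.05600000, -0.07466667)
m·(v₁−v₀)/dt = (1.4000, 2.1000, -2.8000)

F = (1.4000, 2.1000, -2.8000)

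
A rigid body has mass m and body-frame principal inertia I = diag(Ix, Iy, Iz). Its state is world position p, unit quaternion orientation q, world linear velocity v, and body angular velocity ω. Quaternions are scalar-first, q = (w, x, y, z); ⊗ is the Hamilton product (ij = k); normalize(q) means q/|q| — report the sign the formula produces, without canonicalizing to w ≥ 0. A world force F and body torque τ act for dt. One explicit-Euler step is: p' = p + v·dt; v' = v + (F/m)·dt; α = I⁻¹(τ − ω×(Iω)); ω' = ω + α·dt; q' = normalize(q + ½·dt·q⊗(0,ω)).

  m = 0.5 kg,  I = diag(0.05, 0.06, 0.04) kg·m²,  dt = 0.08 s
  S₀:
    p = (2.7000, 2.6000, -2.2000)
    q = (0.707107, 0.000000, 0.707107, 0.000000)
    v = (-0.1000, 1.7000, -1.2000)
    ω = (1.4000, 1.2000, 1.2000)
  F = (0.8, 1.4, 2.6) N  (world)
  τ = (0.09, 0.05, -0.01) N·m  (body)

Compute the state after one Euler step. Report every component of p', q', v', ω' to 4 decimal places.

p' = (2.6920, 2.7360, -2.2960)
q' = (0.6706, 0.0733, 0.7382, -0.0056)
v' = (0.0280, 1.9240, -0.7840)
ω' = (1.5901, 1.2443, 1.1464)

α = I⁻¹(τ − ω×Iω) = (2.3760, 0.5533, -0.6700)
new body rate ω' = (1.5901, 1.2443, 1.1464)
2q̇ = q⊗(0,ω) = (-0.8485284, 1.8384782, 0.8485284, -0.1414214)
q + ½dt·q⊗(0,ω), renormalized = (0.6706, 0.0733, 0.7382, -0.0056)
a = (1.6000, 2.8000, 5.2000)
new position p' = (2.6920, 2.7360, -2.2960)
v + (F/m)dt = (0.0280, 1.9240, -0.7840)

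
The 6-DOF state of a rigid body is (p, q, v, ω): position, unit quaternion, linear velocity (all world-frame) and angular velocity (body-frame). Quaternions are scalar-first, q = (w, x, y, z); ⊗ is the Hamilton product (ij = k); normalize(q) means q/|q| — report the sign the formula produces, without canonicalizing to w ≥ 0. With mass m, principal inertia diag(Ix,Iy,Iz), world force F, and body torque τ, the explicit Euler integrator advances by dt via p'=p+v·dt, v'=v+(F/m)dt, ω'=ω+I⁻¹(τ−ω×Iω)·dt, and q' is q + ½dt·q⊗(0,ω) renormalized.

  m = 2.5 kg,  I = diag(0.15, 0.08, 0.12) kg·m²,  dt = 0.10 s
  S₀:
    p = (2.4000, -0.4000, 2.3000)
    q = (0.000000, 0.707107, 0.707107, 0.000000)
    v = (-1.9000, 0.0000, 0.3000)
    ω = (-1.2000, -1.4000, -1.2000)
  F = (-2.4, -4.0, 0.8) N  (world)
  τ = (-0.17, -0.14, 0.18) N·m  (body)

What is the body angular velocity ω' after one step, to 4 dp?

ω×(Iω) gyroscopic = (0.0672, 0.0432, -0.1176)
angular accel α = (-1.5813, -2.2900, 2.4800)
ω + α·dt = (-1.3581, -1.6290, -0.9520)

ω' = (-1.3581, -1.6290, -0.9520)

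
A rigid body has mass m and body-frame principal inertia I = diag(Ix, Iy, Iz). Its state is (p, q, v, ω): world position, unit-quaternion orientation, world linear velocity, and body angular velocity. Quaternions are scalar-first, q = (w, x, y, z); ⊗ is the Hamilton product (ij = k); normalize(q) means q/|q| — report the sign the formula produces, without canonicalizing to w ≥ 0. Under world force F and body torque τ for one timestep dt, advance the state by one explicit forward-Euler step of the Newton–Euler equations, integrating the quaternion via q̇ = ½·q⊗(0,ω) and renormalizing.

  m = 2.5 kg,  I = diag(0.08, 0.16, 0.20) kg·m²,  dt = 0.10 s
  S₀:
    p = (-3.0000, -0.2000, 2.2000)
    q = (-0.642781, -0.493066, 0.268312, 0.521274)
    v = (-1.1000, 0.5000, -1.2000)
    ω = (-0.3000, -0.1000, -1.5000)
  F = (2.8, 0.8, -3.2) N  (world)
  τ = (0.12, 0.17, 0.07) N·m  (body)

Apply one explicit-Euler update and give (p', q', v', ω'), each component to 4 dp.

gyro term ω×Iω = (0.0060, -0.0540, 0.0024)
α = I⁻¹(τ − ω×Iω) = (1.4250, 1.4000, 0.3380)
new body rate ω' = (-0.1575, 0.0400, -1.4662)
Hamilton product q⊗(0,ω) = (0.6608224, -0.1575063, -0.8317031, 1.0939717)
updated quaternion q' = (-0.6080, -0.4995, 0.2261, 0.5743)
a = F/m = (1.1200, 0.3200, -1.2800)
p' = p + v·dt = (-3.1100, -0.1500, 2.0800)
v' = v + a·dt = (-0.9880, 0.5320, -1.3280)

p' = (-3.1100, -0.1500, 2.0800)
q' = (-0.6080, -0.4995, 0.2261, 0.5743)
v' = (-0.9880, 0.5320, -1.3280)
ω' = (-0.1575, 0.0400, -1.4662)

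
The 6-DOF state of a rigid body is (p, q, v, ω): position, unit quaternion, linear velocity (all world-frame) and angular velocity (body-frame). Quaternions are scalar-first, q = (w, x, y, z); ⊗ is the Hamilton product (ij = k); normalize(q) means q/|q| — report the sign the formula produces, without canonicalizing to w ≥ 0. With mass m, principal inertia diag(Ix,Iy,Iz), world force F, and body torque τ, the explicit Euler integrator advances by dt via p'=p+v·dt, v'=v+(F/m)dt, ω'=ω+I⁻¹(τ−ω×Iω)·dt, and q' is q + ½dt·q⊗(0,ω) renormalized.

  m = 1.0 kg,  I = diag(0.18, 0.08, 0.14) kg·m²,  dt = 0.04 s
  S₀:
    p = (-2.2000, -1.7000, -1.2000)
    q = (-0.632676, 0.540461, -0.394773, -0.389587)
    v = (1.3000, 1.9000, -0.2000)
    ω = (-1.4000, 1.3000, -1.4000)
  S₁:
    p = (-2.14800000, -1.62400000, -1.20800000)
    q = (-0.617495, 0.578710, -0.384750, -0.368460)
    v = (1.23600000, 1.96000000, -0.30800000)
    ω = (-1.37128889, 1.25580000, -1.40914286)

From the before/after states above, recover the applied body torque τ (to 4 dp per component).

ω₁ − ω₀ = (0.02871111, -0.04420000, -0.00914286)
I·α + gyro = (0.0200, -0.0100, 0.1500)

τ = (0.0200, -0.0100, 0.1500)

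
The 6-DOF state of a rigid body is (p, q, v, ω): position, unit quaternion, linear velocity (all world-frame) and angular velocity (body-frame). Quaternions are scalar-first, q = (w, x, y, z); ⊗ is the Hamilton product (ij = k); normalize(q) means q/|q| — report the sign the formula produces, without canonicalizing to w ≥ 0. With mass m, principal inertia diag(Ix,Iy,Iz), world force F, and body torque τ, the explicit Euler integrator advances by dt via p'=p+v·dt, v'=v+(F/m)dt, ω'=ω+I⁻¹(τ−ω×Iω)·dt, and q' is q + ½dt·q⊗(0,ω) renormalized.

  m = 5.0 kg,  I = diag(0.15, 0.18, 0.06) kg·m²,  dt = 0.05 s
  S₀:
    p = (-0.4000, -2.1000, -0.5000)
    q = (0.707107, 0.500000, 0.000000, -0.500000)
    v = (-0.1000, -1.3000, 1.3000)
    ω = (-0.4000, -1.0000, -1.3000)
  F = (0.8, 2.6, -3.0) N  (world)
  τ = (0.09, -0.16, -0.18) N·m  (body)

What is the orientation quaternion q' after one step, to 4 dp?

q' = (0.6952, 0.4800, 0.0036, -0.5350)

q⊗(0,ω) = (-0.4500000, -0.7828428, 0.1428930, -1.4192391)
q' = normalize(q + ½dt·q⊗(0,ω)) = (0.6952, 0.4800, 0.0036, -0.5350)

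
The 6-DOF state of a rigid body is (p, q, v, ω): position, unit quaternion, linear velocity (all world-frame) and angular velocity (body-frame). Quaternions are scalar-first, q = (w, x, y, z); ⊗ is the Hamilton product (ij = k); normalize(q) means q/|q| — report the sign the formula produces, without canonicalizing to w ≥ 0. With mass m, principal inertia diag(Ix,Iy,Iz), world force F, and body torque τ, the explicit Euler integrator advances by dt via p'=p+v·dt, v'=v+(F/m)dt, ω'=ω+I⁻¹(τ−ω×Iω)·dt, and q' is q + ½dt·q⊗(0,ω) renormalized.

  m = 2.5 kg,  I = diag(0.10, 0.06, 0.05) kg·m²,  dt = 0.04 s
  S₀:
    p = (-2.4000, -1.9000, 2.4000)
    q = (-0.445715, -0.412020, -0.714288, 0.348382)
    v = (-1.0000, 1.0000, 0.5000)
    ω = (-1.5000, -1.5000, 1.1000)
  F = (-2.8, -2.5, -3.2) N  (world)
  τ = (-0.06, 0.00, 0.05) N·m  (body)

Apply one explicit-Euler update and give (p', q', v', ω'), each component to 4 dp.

p' = (-2.4400, -1.8600, 2.4200)
q' = (-0.4866, -0.4035, -0.7015, 0.3291)
v' = (-1.0448, 0.9600, 0.4488)
ω' = (-1.5306, -1.4450, 1.2120)

a = (-1.1200, -1.0000, -1.2800)
p' = p + v·dt = (-2.4400, -1.8600, 2.4200)
v + (F/m)dt = (-1.0448, 0.9600, 0.4488)
(τ − ω×Iω)/I = (-0.7650, 1.3750, 2.8000)
ω + α·dt = (-1.5306, -1.4450, 1.2120)
q⊗(0,ω) = (-2.0726822, 0.4054287, 0.5992215, -0.9436885)
q + ½dt·q⊗(0,ω), renormalized = (-0.4866, -0.4035, -0.7015, 0.3291)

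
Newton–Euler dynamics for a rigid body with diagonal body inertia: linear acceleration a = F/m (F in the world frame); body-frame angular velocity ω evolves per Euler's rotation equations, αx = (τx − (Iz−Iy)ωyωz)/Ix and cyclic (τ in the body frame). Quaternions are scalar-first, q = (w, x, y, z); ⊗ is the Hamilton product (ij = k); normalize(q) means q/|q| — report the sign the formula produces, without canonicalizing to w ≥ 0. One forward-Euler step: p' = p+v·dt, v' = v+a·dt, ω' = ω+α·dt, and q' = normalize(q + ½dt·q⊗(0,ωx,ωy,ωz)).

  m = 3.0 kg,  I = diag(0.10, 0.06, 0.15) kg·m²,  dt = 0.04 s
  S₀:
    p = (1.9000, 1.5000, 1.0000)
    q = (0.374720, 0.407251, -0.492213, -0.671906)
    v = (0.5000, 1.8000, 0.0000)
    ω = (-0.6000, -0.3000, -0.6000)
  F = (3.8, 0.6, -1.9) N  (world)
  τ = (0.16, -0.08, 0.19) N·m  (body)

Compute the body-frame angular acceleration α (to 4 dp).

α = (1.4380, -1.0333, 1.3147)

precession coupling ω×(Iω) = (0.0162, -0.0180, -0.0072)
α = I⁻¹(τ − ω×Iω) = (1.4380, -1.0333, 1.3147)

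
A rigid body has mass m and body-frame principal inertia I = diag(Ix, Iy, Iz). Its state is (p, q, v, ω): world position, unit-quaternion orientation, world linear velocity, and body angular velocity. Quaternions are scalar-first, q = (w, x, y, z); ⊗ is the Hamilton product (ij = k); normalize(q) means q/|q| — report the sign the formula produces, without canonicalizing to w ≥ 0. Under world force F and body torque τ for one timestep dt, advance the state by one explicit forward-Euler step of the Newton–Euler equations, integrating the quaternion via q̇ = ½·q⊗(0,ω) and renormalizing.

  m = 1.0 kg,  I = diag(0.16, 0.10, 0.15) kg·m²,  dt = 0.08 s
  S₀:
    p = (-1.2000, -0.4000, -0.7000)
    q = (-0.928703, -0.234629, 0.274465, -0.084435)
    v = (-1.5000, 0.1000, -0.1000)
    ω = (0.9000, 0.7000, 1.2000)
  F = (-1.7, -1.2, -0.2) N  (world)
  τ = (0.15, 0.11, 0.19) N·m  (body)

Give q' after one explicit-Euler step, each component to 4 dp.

q' = (-0.9219, -0.2520, 0.2561, -0.1451)

Hamilton product q⊗(0,ω) = (0.1203626, -0.4473702, -0.4445288, -1.5257024)
updated quaternion q' = (-0.9219, -0.2520, 0.2561, -0.1451)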